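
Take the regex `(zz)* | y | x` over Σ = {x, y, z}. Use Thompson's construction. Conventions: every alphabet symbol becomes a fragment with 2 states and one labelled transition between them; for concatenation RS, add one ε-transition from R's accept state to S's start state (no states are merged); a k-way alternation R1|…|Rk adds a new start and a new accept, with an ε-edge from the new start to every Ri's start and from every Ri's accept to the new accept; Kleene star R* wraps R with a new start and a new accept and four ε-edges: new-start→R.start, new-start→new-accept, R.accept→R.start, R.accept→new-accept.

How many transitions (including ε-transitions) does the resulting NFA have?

Recursing over subexpressions:
Each of the 4 symbol leaves contributes 1 transition (1 symbol, 0 ε).
  zz — 3 transitions (2 symbol, 1 ε)
  (zz)* — 7 transitions (2 symbol, 5 ε)
  (zz)* | y | x — 15 transitions (4 symbol, 11 ε)

15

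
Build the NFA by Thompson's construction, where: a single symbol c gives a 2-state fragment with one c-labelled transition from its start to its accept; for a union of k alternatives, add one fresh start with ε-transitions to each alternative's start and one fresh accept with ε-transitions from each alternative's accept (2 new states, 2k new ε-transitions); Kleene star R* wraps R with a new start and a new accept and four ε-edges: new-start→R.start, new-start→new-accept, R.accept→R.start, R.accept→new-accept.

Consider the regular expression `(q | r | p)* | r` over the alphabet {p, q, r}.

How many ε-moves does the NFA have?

14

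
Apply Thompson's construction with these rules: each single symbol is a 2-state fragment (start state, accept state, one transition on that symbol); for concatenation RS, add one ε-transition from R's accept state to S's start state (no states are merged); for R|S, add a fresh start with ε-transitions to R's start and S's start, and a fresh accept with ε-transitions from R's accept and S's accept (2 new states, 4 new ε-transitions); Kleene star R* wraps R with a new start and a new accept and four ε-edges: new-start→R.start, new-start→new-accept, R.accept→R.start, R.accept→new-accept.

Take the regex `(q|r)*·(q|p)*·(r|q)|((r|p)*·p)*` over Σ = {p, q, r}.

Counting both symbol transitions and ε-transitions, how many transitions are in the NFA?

48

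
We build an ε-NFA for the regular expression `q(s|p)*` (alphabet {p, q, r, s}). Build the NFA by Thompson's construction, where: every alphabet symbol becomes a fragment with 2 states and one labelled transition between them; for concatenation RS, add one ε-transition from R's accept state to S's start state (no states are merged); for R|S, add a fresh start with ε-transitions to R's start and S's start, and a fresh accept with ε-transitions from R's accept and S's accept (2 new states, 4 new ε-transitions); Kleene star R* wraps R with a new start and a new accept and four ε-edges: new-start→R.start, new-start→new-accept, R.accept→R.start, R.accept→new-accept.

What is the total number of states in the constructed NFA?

Recursing over subexpressions:
Each of the 3 symbol leaves contributes a 2-state fragment.
  s|p : 6 states
  (s|p)* : 8 states
  q(s|p)* : 10 states

10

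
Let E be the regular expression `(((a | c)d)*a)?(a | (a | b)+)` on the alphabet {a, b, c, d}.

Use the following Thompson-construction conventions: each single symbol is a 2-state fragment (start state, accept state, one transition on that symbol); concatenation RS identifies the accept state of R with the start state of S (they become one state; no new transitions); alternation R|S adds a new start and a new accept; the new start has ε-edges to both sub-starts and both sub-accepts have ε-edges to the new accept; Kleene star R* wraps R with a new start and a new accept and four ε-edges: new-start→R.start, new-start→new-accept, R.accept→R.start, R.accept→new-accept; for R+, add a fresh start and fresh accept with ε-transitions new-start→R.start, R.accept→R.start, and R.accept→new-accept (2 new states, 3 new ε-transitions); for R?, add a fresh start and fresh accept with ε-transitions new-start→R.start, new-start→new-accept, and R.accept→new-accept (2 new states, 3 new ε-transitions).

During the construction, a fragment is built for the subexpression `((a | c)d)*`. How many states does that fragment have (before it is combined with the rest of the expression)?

9

Fragment for `((a | c)d)*`:
Each of the 3 symbol leaves contributes a 2-state fragment.
  a | c = 6 states
  (a | c)d = 7 states
  ((a | c)d)* = 9 states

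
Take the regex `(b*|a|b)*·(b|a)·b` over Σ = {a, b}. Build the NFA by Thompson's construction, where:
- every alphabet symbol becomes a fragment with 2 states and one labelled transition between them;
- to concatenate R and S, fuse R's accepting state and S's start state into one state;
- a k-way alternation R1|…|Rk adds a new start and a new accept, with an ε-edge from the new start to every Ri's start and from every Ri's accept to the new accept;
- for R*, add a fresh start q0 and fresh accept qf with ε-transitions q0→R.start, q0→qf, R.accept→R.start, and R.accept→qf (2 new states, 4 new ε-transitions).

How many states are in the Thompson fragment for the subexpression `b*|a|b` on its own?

Fragment for `b*|a|b`:
Each of the 3 symbol leaves contributes a 2-state fragment.
  b* — 4 states
  b*|a|b — 10 states

10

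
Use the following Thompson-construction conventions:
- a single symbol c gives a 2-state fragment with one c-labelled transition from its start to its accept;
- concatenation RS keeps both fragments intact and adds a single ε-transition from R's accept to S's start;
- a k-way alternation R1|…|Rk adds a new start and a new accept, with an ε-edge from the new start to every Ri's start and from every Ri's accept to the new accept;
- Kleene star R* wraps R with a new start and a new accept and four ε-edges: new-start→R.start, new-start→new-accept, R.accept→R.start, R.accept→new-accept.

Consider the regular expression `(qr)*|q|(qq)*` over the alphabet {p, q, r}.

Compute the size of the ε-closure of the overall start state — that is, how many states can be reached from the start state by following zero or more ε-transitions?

9

Work bottom-up. For each fragment F, track |ε-closure(F.start)| and whether F's accept lies in that closure (i.e. whether F accepts ε). A single-symbol fragment has closure size 1 and does not accept ε.
  qr — same as the first factor's closure: C = 1
  (qr)* — new start has ε-edges to the inner start and to the new accept, so C = 2 + 1 = 3
  qq — same as the first factor's closure: C = 1
  (qq)* — new start has ε-edges to the inner start and to the new accept, so C = 2 + 1 = 3
  (qr)*|q|(qq)* — C = 1 (new start) + (3 + 1 + 3) + 1 (new accept, since some branch ε-reaches its own accept) = 9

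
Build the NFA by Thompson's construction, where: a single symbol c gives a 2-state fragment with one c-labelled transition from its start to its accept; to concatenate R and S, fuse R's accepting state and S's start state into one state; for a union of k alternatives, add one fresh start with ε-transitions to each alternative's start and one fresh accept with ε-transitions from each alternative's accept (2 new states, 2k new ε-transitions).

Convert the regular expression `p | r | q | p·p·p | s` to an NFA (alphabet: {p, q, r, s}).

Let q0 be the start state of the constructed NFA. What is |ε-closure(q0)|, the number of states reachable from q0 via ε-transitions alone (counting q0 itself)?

6

Compute the ε-closure size of each fragment's start state recursively; a symbol fragment's start has no outgoing ε-edge, so its closure is just itself (size 1).
  p·p·p — same as the first factor's closure: |ε-closure| = 1
  p | r | q | p·p·p | s — |ε-closure| = 1 + 1 + 1 + 1 + 1 + 1 = 6 (the new accept is not ε-reachable since no branch accepts ε)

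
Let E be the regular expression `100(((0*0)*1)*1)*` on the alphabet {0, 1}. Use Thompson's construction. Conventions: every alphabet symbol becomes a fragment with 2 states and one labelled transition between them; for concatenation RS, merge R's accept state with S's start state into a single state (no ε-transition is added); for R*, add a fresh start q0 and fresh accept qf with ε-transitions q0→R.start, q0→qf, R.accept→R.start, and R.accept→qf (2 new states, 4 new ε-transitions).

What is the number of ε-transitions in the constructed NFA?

16

Recursing over subexpressions:
Each of the 7 symbol leaves contributes 0 ε-transitions.
  0* — 4 ε-transitions
  0*0 — 4 ε-transitions
  (0*0)* — 8 ε-transitions
  (0*0)*1 — 8 ε-transitions
  ((0*0)*1)* — 12 ε-transitions
  ((0*0)*1)*1 — 12 ε-transitions
  (((0*0)*1)*1)* — 16 ε-transitions
  100(((0*0)*1)*1)* — 16 ε-transitions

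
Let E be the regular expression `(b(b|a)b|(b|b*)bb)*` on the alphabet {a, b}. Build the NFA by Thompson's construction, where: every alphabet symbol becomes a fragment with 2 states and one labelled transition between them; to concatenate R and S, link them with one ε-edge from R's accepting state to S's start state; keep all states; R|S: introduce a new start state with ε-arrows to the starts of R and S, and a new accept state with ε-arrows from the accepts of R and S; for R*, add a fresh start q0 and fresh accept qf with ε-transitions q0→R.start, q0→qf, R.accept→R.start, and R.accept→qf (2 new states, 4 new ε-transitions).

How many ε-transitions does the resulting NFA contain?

Bottom-up over the parse tree:
Each of the 8 symbol leaves contributes 0 ε-transitions.
  b|a → 4 ε-transitions
  b(b|a)b → 6 ε-transitions
  b* → 4 ε-transitions
  b|b* → 8 ε-transitions
  (b|b*)bb → 10 ε-transitions
  b(b|a)b|(b|b*)bb → 20 ε-transitions
  (b(b|a)b|(b|b*)bb)* → 24 ε-transitions

24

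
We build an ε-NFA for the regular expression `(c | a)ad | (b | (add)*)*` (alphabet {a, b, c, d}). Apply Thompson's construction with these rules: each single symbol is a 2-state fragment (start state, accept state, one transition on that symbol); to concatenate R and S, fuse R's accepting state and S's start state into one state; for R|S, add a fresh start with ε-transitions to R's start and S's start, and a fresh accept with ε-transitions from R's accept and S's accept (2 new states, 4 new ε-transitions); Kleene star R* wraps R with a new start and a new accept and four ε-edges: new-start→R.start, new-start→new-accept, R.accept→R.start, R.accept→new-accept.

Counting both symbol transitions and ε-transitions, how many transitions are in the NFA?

Bottom-up over the parse tree:
Each of the 8 symbol leaves contributes 1 transition (1 symbol, 0 ε).
  c | a → 6 transitions (2 symbol, 4 ε)
  (c | a)ad → 8 transitions (4 symbol, 4 ε)
  add → 3 transitions (3 symbol, 0 ε)
  (add)* → 7 transitions (3 symbol, 4 ε)
  b | (add)* → 12 transitions (4 symbol, 8 ε)
  (b | (add)*)* → 16 transitions (4 symbol, 12 ε)
  (c | a)ad | (b | (add)*)* → 28 transitions (8 symbol, 20 ε)

28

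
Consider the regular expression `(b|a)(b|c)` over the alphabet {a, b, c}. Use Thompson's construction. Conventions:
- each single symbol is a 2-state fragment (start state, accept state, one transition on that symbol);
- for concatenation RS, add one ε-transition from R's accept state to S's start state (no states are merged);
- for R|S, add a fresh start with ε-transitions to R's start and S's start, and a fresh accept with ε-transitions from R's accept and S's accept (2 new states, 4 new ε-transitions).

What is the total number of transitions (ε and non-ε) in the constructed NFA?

Bottom-up over the parse tree:
Each of the 4 symbol leaves contributes 1 transition (1 symbol, 0 ε).
  b|a : 6 transitions (2 symbol, 4 ε)
  b|c : 6 transitions (2 symbol, 4 ε)
  (b|a)(b|c) : 13 transitions (4 symbol, 9 ε)

13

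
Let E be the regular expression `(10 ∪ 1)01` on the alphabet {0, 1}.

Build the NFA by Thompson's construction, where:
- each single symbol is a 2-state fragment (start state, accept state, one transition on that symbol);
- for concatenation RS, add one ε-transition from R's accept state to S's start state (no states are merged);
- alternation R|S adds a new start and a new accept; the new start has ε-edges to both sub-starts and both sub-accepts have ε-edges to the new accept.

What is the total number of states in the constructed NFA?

12

Recursing over subexpressions:
Each of the 5 symbol leaves contributes a 2-state fragment.
  10 — 4 states
  10 ∪ 1 — 8 states
  (10 ∪ 1)01 — 12 states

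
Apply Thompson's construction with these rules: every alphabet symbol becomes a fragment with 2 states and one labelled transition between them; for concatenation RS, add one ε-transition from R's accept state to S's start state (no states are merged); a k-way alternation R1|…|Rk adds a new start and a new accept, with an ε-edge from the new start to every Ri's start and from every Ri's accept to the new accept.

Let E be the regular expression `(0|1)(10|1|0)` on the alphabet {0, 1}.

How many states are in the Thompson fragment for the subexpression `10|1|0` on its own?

Fragment for `10|1|0`:
Each of the 4 symbol leaves contributes a 2-state fragment.
  10 — 4 states
  10|1|0 — 10 states

10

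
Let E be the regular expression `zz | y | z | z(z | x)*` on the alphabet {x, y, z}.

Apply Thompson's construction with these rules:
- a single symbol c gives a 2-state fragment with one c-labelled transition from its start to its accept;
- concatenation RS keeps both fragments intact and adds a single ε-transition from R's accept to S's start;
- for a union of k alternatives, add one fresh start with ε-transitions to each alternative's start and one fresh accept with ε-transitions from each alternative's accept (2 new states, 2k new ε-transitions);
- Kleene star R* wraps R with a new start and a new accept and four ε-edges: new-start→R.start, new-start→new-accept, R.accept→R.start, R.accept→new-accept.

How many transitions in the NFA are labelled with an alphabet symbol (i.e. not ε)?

Per subexpression:
Each of the 7 symbol leaves contributes exactly 1 symbol transition.
  zz : 2 symbol transitions
  z | x : 2 symbol transitions
  (z | x)* : 2 symbol transitions
  z(z | x)* : 3 symbol transitions
  zz | y | z | z(z | x)* : 7 symbol transitions

7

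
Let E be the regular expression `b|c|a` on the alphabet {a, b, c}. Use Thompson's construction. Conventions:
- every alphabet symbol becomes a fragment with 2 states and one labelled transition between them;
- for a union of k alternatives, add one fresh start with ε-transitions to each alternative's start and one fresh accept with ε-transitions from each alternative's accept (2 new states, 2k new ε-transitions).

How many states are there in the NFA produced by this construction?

8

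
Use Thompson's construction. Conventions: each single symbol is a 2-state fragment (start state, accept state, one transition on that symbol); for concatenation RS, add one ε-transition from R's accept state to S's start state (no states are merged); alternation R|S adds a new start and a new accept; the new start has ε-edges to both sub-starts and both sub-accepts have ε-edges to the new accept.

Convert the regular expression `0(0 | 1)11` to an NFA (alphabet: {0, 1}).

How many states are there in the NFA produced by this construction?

Building bottom-up:
Each of the 5 symbol leaves contributes a 2-state fragment.
  0 | 1 : 6 states
  0(0 | 1)11 : 12 states

12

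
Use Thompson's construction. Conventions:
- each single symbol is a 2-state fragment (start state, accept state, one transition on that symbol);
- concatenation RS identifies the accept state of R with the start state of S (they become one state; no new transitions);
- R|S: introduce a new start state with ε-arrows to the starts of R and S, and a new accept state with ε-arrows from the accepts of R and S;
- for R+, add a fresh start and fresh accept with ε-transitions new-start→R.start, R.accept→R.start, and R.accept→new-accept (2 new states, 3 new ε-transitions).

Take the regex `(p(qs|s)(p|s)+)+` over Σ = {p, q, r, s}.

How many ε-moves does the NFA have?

14

Per subexpression:
Each of the 6 symbol leaves contributes 0 ε-transitions.
  qs : 0 ε-transitions
  qs|s : 4 ε-transitions
  p|s : 4 ε-transitions
  (p|s)+ : 7 ε-transitions
  p(qs|s)(p|s)+ : 11 ε-transitions
  (p(qs|s)(p|s)+)+ : 14 ε-transitions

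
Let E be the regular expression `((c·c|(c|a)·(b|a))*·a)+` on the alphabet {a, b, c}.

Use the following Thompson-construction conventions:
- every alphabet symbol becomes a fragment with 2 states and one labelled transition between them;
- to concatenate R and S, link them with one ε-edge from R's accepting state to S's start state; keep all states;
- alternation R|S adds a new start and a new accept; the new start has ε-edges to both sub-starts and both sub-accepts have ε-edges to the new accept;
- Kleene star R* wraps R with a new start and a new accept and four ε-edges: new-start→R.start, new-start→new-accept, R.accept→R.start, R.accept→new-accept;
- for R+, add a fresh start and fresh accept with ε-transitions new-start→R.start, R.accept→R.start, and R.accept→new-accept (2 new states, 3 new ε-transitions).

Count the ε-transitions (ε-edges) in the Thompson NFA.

22

By structural recursion:
Each of the 7 symbol leaves contributes 0 ε-transitions.
  c·c → 1 ε-transition
  c|a → 4 ε-transitions
  b|a → 4 ε-transitions
  (c|a)·(b|a) → 9 ε-transitions
  c·c|(c|a)·(b|a) → 14 ε-transitions
  (c·c|(c|a)·(b|a))* → 18 ε-transitions
  (c·c|(c|a)·(b|a))*·a → 19 ε-transitions
  ((c·c|(c|a)·(b|a))*·a)+ → 22 ε-transitions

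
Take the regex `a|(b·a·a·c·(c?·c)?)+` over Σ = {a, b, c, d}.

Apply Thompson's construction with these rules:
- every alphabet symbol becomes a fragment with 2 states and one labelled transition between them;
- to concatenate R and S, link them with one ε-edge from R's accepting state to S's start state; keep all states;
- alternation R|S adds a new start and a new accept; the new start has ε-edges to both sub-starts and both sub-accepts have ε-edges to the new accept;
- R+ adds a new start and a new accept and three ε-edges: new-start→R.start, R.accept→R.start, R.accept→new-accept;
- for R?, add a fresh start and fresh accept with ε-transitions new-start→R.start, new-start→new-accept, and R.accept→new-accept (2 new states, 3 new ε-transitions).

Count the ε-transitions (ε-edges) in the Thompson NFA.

18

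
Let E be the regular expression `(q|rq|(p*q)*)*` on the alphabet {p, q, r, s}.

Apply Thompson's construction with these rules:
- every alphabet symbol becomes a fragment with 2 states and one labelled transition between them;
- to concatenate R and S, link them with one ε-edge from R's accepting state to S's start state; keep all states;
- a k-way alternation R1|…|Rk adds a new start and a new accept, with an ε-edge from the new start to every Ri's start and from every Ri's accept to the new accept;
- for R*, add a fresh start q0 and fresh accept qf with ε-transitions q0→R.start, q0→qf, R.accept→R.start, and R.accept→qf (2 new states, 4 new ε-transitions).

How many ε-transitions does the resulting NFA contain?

20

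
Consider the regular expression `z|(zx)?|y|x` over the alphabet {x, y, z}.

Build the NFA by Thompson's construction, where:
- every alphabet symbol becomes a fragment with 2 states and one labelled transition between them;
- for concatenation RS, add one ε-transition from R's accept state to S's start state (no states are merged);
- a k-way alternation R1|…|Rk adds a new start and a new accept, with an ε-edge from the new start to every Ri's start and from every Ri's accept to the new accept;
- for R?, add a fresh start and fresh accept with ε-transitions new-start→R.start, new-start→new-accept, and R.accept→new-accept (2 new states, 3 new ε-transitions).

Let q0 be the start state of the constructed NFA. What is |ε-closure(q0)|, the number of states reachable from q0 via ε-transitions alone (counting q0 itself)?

8

Compute the ε-closure size of each fragment's start state recursively; a symbol fragment's start has no outgoing ε-edge, so its closure is just itself (size 1).
  zx — same as the first factor's closure: |ε-closure| = 1
  (zx)? — |ε-closure| = 1 (new start) + 1 (body) + 1 (new accept, via ε) = 3
  z|(zx)?|y|x — new start ε-reaches every alternative's start; at least one alternative accepts ε, so the union's new accept is reached too: |ε-closure| = 1 + 1 + 3 + 1 + 1 + 1 = 8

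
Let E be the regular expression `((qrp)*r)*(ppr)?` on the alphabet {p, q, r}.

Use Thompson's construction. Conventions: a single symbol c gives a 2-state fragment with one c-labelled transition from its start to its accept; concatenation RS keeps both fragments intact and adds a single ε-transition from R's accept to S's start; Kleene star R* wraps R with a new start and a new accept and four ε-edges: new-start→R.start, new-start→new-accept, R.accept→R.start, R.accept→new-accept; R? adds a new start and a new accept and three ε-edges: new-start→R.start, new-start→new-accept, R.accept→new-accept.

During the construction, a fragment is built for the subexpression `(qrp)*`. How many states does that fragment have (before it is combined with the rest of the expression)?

8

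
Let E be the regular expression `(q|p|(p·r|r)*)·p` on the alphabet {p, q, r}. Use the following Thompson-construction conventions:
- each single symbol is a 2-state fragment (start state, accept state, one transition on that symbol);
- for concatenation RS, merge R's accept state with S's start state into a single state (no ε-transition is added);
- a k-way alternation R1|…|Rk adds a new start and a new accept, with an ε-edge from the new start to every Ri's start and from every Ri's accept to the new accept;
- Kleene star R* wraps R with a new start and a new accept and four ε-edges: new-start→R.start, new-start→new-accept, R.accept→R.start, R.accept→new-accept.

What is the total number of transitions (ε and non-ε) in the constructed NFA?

20

Per subexpression:
Each of the 6 symbol leaves contributes 1 transition (1 symbol, 0 ε).
  p·r : 2 transitions (2 symbol, 0 ε)
  p·r|r : 7 transitions (3 symbol, 4 ε)
  (p·r|r)* : 11 transitions (3 symbol, 8 ε)
  q|p|(p·r|r)* : 19 transitions (5 symbol, 14 ε)
  (q|p|(p·r|r)*)·p : 20 transitions (6 symbol, 14 ε)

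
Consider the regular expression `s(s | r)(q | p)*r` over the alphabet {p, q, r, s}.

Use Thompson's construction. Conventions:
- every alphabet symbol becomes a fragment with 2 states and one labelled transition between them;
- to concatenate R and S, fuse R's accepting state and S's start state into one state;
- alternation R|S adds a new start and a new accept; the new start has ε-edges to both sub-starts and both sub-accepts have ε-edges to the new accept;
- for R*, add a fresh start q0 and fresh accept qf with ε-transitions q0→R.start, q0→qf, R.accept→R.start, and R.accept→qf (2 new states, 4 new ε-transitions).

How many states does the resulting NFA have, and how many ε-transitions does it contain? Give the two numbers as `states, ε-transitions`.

Per subexpression:
Each of the 6 symbol leaves contributes 2 states and 0 ε-transitions.
  s | r — 6 states, 4 ε-transitions
  q | p — 6 states, 4 ε-transitions
  (q | p)* — 8 states, 8 ε-transitions
  s(s | r)(q | p)*r — 15 states, 12 ε-transitions

15, 12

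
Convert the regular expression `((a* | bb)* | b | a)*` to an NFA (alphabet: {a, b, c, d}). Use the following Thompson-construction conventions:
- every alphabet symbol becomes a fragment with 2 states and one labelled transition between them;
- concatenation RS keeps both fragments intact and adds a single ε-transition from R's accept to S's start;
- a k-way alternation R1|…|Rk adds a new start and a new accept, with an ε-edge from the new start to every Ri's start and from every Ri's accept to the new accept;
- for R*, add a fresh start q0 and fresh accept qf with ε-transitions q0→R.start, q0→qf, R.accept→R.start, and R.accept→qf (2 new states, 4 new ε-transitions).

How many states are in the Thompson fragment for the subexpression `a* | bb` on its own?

10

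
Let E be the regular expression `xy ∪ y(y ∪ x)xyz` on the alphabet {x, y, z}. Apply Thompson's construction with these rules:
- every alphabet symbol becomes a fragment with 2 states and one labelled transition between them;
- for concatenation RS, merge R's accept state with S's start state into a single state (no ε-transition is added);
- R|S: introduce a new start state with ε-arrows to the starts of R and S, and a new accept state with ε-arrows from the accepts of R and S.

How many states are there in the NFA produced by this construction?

15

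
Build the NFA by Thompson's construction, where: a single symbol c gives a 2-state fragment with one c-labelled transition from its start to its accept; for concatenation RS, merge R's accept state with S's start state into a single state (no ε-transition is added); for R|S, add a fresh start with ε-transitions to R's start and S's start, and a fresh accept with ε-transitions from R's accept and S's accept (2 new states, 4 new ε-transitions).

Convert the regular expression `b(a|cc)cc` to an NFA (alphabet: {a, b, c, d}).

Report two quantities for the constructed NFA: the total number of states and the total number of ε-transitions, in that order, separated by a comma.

10, 4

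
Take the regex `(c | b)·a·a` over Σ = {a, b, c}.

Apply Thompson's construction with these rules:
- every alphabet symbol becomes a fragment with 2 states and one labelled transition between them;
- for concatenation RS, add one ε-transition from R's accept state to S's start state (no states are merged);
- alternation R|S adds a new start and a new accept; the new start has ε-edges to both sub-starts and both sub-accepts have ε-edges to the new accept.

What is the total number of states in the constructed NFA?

Per subexpression:
Each of the 4 symbol leaves contributes a 2-state fragment.
  c | b : 6 states
  (c | b)·a·a : 10 states

10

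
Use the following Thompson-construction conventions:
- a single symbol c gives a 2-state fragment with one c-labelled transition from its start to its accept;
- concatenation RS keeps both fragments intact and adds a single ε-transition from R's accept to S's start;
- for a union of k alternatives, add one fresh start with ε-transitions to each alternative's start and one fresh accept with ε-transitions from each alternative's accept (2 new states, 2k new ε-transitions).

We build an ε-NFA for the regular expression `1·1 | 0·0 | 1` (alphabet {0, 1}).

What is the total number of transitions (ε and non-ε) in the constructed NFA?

Per subexpression:
Each of the 5 symbol leaves contributes 1 transition (1 symbol, 0 ε).
  1·1 = 3 transitions (2 symbol, 1 ε)
  0·0 = 3 transitions (2 symbol, 1 ε)
  1·1 | 0·0 | 1 = 13 transitions (5 symbol, 8 ε)

13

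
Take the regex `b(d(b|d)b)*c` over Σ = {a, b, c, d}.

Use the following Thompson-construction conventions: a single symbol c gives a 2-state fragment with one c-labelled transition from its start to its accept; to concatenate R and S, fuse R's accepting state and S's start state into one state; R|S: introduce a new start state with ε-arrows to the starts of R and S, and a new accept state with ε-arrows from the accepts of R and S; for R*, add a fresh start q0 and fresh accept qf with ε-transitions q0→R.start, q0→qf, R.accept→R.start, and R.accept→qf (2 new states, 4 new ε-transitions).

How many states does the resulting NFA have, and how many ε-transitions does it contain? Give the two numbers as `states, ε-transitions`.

12, 8

Per subexpression:
Each of the 6 symbol leaves contributes 2 states and 0 ε-transitions.
  b|d — 6 states, 4 ε-transitions
  d(b|d)b — 8 states, 4 ε-transitions
  (d(b|d)b)* — 10 states, 8 ε-transitions
  b(d(b|d)b)*c — 12 states, 8 ε-transitions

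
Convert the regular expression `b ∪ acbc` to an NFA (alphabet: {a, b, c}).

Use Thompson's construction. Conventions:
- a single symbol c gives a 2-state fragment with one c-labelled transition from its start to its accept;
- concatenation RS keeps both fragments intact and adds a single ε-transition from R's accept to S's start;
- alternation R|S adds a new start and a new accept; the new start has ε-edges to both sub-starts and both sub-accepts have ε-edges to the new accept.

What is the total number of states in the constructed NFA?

12

Per subexpression:
Each of the 5 symbol leaves contributes a 2-state fragment.
  acbc = 8 states
  b ∪ acbc = 12 states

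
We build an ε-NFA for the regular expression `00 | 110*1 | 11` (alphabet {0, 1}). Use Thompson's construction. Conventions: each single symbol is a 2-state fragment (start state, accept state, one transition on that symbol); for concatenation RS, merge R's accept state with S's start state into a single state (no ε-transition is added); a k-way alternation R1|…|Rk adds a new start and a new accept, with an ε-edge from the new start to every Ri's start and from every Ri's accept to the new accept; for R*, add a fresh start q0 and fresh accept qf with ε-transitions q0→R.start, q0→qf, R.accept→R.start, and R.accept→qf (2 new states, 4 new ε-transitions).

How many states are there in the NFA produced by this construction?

15

Building bottom-up:
Each of the 8 symbol leaves contributes a 2-state fragment.
  00 = 3 states
  0* = 4 states
  110*1 = 7 states
  11 = 3 states
  00 | 110*1 | 11 = 15 states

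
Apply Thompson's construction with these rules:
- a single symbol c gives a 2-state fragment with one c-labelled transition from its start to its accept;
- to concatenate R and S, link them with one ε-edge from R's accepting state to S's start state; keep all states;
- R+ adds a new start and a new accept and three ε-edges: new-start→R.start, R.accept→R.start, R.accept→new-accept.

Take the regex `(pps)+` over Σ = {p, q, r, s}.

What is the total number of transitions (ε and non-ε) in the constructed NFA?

8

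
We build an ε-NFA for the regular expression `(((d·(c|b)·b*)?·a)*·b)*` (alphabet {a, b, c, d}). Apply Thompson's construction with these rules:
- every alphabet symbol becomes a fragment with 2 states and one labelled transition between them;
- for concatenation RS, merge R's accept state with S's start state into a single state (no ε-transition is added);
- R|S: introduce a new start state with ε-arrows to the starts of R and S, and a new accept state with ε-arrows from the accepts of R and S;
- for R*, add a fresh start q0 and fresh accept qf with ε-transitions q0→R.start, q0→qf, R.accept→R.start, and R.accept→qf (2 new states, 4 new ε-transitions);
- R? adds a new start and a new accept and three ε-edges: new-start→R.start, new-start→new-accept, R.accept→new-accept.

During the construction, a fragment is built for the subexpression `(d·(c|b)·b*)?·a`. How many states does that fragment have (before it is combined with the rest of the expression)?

Fragment for `(d·(c|b)·b*)?·a`:
Each of the 5 symbol leaves contributes a 2-state fragment.
  c|b : 6 states
  b* : 4 states
  d·(c|b)·b* : 10 states
  (d·(c|b)·b*)? : 12 states
  (d·(c|b)·b*)?·a : 13 states

13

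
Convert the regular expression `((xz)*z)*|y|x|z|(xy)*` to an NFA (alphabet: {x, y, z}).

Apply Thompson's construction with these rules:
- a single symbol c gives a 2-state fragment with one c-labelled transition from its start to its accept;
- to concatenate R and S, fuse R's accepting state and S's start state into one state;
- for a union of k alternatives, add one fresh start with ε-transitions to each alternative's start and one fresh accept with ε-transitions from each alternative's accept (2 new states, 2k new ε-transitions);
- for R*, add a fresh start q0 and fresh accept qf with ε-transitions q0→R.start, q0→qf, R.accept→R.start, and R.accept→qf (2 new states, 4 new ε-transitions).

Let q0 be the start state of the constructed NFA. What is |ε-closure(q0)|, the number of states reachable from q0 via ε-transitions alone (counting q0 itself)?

13

Compute the ε-closure size of each fragment's start state recursively; a symbol fragment's start has no outgoing ε-edge, so its closure is just itself (size 1).
  xz → same as the first factor's closure: |ε-closure| = 1
  (xz)* → the star's fresh start ε-reaches both the body's start and the fresh accept: |ε-closure| = 2 + 1 = 3
  (xz)*z → the left operand accepts ε, so the closure extends into the next operand (the shared merged state is already counted); |ε-closure| = 3 + (1−1) = 3
  ((xz)*z)* → the star's fresh start ε-reaches both the body's start and the fresh accept: |ε-closure| = 2 + 3 = 5
  xy → |ε-closure| equals the left operand's closure size = 1 (its accept is not ε-reachable, so the closure stops there)
  (xy)* → the star's fresh start ε-reaches both the body's start and the fresh accept: |ε-closure| = 2 + 1 = 3
  ((xz)*z)*|y|x|z|(xy)* → |ε-closure| = 1 (new start) + (5 + 1 + 1 + 1 + 3) + 1 (new accept, since some branch ε-reaches its own accept) = 13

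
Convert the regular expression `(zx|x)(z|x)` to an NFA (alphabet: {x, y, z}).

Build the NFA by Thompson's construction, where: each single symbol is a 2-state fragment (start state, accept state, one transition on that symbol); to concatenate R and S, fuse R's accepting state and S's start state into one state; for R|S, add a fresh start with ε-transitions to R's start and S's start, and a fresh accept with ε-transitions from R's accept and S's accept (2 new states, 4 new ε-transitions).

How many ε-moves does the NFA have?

8

By structural recursion:
Each of the 5 symbol leaves contributes 0 ε-transitions.
  zx → 0 ε-transitions
  zx|x → 4 ε-transitions
  z|x → 4 ε-transitions
  (zx|x)(z|x) → 8 ε-transitions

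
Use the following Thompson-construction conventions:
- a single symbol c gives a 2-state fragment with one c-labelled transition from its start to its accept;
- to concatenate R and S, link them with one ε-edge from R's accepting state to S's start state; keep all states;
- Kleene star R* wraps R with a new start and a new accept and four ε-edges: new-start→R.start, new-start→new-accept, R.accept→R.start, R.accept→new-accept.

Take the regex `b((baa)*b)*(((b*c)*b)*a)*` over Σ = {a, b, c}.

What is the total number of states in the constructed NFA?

30

By structural recursion:
Each of the 9 symbol leaves contributes a 2-state fragment.
  baa = 6 states
  (baa)* = 8 states
  (baa)*b = 10 states
  ((baa)*b)* = 12 states
  b* = 4 states
  b*c = 6 states
  (b*c)* = 8 states
  (b*c)*b = 10 states
  ((b*c)*b)* = 12 states
  ((b*c)*b)*a = 14 states
  (((b*c)*b)*a)* = 16 states
  b((baa)*b)*(((b*c)*b)*a)* = 30 states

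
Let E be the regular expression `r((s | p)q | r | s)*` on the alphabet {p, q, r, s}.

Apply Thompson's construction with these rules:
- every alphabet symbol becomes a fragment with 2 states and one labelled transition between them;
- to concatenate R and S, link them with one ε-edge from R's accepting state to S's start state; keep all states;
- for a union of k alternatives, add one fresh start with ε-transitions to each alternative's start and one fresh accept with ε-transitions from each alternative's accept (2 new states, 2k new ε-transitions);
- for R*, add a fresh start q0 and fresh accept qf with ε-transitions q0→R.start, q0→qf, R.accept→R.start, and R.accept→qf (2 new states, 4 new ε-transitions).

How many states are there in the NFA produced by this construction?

18

Recursing over subexpressions:
Each of the 6 symbol leaves contributes a 2-state fragment.
  s | p = 6 states
  (s | p)q = 8 states
  (s | p)q | r | s = 14 states
  ((s | p)q | r | s)* = 16 states
  r((s | p)q | r | s)* = 18 states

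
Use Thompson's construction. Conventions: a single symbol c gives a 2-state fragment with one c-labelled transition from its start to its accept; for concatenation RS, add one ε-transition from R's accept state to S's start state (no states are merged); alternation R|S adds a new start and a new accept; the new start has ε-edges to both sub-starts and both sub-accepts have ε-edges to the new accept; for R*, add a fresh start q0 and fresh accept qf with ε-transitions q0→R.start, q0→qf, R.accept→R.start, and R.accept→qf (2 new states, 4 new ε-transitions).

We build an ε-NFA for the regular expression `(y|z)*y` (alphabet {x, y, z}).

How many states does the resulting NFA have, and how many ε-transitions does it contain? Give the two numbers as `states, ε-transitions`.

Recursing over subexpressions:
Each of the 3 symbol leaves contributes 2 states and 0 ε-transitions.
  y|z — 6 states, 4 ε-transitions
  (y|z)* — 8 states, 8 ε-transitions
  (y|z)*y — 10 states, 9 ε-transitions

10, 9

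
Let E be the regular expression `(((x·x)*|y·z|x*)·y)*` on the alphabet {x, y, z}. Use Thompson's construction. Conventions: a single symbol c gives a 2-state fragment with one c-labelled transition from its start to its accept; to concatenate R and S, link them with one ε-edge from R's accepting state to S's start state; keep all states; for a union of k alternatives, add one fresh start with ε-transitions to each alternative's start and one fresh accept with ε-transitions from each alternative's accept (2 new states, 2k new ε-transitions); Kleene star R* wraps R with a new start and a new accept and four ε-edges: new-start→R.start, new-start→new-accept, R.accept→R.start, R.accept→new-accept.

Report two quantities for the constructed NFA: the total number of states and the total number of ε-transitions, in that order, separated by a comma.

20, 21

Per subexpression:
Each of the 6 symbol leaves contributes 2 states and 0 ε-transitions.
  x·x : 4 states, 1 ε-transition
  (x·x)* : 6 states, 5 ε-transitions
  y·z : 4 states, 1 ε-transition
  x* : 4 states, 4 ε-transitions
  (x·x)*|y·z|x* : 16 states, 16 ε-transitions
  ((x·x)*|y·z|x*)·y : 18 states, 17 ε-transitions
  (((x·x)*|y·z|x*)·y)* : 20 states, 21 ε-transitions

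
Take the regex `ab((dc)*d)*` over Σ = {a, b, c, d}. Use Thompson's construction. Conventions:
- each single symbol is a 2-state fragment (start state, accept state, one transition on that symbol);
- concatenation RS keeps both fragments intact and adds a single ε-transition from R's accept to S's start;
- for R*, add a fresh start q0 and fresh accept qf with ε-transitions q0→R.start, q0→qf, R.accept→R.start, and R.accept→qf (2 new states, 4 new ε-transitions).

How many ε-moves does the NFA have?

Building bottom-up:
Each of the 5 symbol leaves contributes 0 ε-transitions.
  dc = 1 ε-transition
  (dc)* = 5 ε-transitions
  (dc)*d = 6 ε-transitions
  ((dc)*d)* = 10 ε-transitions
  ab((dc)*d)* = 12 ε-transitions

12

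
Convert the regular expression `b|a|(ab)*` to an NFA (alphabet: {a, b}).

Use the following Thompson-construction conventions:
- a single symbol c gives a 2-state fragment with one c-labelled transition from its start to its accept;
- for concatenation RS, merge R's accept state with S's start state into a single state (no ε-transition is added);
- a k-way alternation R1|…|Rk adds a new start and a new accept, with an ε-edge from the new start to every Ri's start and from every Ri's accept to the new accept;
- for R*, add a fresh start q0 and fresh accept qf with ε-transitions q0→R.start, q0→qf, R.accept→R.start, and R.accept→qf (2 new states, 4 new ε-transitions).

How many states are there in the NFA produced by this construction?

11

By structural recursion:
Each of the 4 symbol leaves contributes a 2-state fragment.
  ab — 3 states
  (ab)* — 5 states
  b|a|(ab)* — 11 states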